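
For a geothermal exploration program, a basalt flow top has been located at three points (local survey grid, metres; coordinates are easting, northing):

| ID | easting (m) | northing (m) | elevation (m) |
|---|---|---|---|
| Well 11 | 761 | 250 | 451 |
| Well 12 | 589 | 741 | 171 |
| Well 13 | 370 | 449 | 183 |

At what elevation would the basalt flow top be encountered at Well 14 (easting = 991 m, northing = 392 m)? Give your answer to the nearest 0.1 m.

Two edge vectors: Well 11→Well 12 = (-172, 491, -280), Well 11→Well 13 = (-391, 199, -268).
Normal n = (Well 11→Well 12) × (Well 11→Well 13) = (-75868, 63384, 157753).
So ∂z/∂easting = −n_x/n_z = 0.48093 and ∂z/∂northing = −n_y/n_z = −0.40179.
Intercept c from Well 11: 451 − 365.99 + 100.45 = 185.46.
At (991, 392): z = 476.6 − 157.5 + 185.46 = 504.6 m.

504.6 m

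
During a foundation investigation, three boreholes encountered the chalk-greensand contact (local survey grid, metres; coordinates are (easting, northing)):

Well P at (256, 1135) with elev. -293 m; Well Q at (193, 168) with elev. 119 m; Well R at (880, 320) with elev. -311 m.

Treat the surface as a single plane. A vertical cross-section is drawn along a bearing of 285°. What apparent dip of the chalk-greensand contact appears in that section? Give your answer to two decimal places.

22.78°

Let the plane be z = a·E + b·N + c.
Well Q−Well P: −63a − 967b = 412;  Well R−Well P: 624a − 815b = −18.
Solving gives a = −0.53942, b = −0.39092.
Unit vector along 285° is (sin 285°, cos 285°) = (-0.9659, 0.2588).
Slope in that direction = a·(-0.9659) + b·(0.2588) = 0.41986.
Apparent dip = arctan|0.41986| = 22.78° (true dip is 33.7°, so apparent ≤ true as expected).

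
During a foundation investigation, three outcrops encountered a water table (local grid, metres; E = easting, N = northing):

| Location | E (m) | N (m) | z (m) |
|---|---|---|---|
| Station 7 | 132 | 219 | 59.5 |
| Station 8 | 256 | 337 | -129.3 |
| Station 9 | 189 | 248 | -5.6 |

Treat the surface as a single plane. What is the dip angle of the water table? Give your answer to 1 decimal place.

Two edge vectors: Station 7→Station 8 = (124, 118, -188.8), Station 7→Station 9 = (57, 29, -65.1).
Normal n = (Station 7→Station 8) × (Station 7→Station 9) = (-2206.6, -2689.2, -3130).
So ∂z/∂E = −n_x/n_z = −0.70498 and ∂z/∂N = −n_y/n_z = −0.85917.
Gradient magnitude |∇z| = √(a² + b²) = √(0.49700 + 0.73817) = 1.11138.
True dip = arctan(1.11138) = 48.0°, dipping toward NE (azimuth ≈ 039°).

48.0°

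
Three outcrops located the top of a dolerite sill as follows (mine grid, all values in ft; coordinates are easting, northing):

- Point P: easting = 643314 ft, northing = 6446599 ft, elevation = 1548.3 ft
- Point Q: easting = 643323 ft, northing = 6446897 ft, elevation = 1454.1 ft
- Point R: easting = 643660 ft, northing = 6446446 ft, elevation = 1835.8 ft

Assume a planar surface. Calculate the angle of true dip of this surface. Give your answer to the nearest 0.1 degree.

Let the plane be z = a·easting + b·northing + c.
Point Q−Point P: 9a + 298b = −94.2;  Point R−Point P: 346a − 153b = 287.5.
Solving gives a = 0.68203, b = −0.33671.
Gradient magnitude |∇z| = √(a² + b²) = √(0.46517 + 0.11337) = 0.76062.
True dip = arctan(0.76062) = 37.3°, dipping toward WNW (azimuth ≈ 296°).

37.3°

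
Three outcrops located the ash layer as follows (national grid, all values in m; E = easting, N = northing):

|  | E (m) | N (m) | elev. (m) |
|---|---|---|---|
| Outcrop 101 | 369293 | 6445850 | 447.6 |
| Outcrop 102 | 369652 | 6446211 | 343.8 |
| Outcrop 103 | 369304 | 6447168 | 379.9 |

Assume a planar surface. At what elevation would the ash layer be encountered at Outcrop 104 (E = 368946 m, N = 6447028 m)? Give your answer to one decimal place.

472.6 m

Two edge vectors: Outcrop 101→Outcrop 102 = (359, 361, -103.8), Outcrop 101→Outcrop 103 = (11, 1318, -67.7).
Normal n = (Outcrop 101→Outcrop 102) × (Outcrop 101→Outcrop 103) = (112368.7, 23162.5, 469191).
So ∂z/∂E = −n_x/n_z = −0.239494577 and ∂z/∂N = −n_y/n_z = −0.049366889.
Intercept c from Outcrop 101: 447.6 + 88443.67 + 318211.56 = 407102.83.
At (368946, 6447028): z = −88360.6 − 318269.7 + 407102.83 = 472.6 m.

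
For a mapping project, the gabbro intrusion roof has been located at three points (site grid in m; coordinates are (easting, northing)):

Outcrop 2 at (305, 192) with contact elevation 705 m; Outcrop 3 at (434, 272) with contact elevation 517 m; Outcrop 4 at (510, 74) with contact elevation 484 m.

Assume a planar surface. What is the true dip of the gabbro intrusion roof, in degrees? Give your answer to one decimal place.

52.4°

Let the plane be z = a·E + b·N + c.
Outcrop 3−Outcrop 2: 129a + 80b = −188;  Outcrop 4−Outcrop 2: 205a − 118b = −221.
Solving gives a = −1.26064, b = −0.31722.
Gradient magnitude |∇z| = √(a² + b²) = √(1.58922 + 0.10063) = 1.29994.
True dip = arctan(1.29994) = 52.4°, dipping toward ENE (azimuth ≈ 076°).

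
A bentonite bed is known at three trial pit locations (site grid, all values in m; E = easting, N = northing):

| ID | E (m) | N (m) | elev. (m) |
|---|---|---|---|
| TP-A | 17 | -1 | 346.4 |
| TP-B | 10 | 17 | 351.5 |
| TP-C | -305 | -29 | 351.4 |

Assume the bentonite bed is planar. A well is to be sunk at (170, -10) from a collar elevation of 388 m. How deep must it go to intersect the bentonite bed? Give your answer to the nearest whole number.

50 m

Let the plane be z = a·E + b·N + c.
TP-B−TP-A: −7a + 18b = 5.1;  TP-C−TP-A: −322a − 28b = 5.
Solving gives a = −0.03885, b = 0.26822.
Then c = 346.4 − a·17 − b·-1 = 347.33.
At (170, -10): z_contact = −6.6 − 2.7 + 347.33 = 338.0 m.
Depth below ground = 388 − 338.0 = 50 m.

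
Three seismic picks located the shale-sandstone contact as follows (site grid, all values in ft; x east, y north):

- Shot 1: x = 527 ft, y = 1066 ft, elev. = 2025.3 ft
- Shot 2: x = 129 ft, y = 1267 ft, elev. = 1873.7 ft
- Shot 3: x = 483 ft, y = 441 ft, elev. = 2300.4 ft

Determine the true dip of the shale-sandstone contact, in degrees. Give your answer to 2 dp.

Two edge vectors: Shot 1→Shot 2 = (-398, 201, -151.6), Shot 1→Shot 3 = (-44, -625, 275.1).
Normal n = (Shot 1→Shot 2) × (Shot 1→Shot 3) = (-39454.9, 116160.2, 257594).
So ∂z/∂x = −n_x/n_z = 0.15317 and ∂z/∂y = −n_y/n_z = −0.45094.
Gradient magnitude |∇z| = √(a² + b²) = √(0.02346 + 0.20335) = 0.47625.
True dip = arctan(0.47625) = 25.47°, dipping toward NNW (azimuth ≈ 341°).

25.47°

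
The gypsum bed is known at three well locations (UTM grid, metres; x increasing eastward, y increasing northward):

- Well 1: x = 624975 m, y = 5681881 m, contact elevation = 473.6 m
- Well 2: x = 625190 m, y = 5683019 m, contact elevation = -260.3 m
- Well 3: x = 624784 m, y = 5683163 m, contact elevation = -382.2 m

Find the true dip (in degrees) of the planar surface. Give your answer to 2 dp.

Two edge vectors: Well 1→Well 2 = (215, 1138, -733.9), Well 1→Well 3 = (-191, 1282, -855.8).
Normal n = (Well 1→Well 2) × (Well 1→Well 3) = (-33040.6, 324171.9, 492988).
So ∂z/∂x = −n_x/n_z = 0.06702 and ∂z/∂y = −n_y/n_z = −0.65757.
Gradient magnitude |∇z| = √(a² + b²) = √(0.00449 + 0.43239) = 0.66097.
True dip = arctan(0.66097) = 33.46°, dipping toward N (azimuth ≈ 354°).

33.46°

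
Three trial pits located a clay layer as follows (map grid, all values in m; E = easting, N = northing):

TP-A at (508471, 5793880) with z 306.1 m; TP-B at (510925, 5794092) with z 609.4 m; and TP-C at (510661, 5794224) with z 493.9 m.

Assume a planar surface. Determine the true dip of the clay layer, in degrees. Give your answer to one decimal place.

29.3°

Let the plane be z = a·E + b·N + c.
TP-B−TP-A: 2454a + 212b = 303.3;  TP-C−TP-A: 2190a + 344b = 187.8.
Solving gives a = 0.16984, b = −0.53532.
Gradient magnitude |∇z| = √(a² + b²) = √(0.02885 + 0.28657) = 0.56162.
True dip = arctan(0.56162) = 29.3°, dipping toward NNW (azimuth ≈ 342°).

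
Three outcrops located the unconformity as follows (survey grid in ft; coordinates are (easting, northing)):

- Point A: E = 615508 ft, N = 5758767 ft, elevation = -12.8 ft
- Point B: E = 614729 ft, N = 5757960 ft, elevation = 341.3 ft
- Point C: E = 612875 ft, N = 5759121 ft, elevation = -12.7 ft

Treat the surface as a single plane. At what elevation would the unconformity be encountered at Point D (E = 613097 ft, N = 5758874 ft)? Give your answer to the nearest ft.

72 ft

Let the plane be z = a·E + b·N + c.
Point B−Point A: −779a − 807b = 354.1;  Point C−Point A: −2633a + 354b = 0.1.
Solving gives a = −0.05225038, b = −0.38834815.
Then c = -12.8 − a·615508 − b·5758767 = 2268554.23.
At (613097, 5758874): z = −32034.5 − 2236448.1 + 2268554.23 = 71.6 ft.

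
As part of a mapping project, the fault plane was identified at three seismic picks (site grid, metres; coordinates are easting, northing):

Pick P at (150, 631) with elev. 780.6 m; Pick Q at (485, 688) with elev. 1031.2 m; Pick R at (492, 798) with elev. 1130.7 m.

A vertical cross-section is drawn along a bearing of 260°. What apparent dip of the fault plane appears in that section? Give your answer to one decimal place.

Let the plane be z = a·easting + b·northing + c.
Pick Q−Pick P: 335a + 57b = 250.6;  Pick R−Pick P: 342a + 167b = 350.1.
Solving gives a = 0.60066, b = 0.86632.
Unit vector along 260° is (sin 260°, cos 260°) = (-0.9848, -0.1736).
Slope in that direction = a·(-0.9848) + b·(-0.1736) = −0.74197.
Apparent dip = arctan|0.74197| = 36.6° (true dip is 46.5°, so apparent ≤ true as expected).

36.6°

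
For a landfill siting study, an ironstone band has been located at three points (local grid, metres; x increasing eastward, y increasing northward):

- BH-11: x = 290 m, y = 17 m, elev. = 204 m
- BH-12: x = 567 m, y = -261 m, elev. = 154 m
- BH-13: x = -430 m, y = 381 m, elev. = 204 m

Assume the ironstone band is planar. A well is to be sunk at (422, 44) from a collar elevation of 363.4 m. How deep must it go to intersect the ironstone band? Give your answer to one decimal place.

125.4 m

Two edge vectors: BH-11→BH-12 = (277, -278, -50), BH-11→BH-13 = (-720, 364, 0).
Normal n = (BH-11→BH-12) × (BH-11→BH-13) = (18200, 36000, -99332).
So ∂z/∂x = −n_x/n_z = 0.18322 and ∂z/∂y = −n_y/n_z = 0.36242.
Intercept c from BH-11: 204 − 53.13 − 6.16 = 144.70.
At (422, 44): z_contact = 77.32 + 15.95 + 144.70 = 237.97 m.
Depth below ground = 363.4 − 237.97 = 125.4 m.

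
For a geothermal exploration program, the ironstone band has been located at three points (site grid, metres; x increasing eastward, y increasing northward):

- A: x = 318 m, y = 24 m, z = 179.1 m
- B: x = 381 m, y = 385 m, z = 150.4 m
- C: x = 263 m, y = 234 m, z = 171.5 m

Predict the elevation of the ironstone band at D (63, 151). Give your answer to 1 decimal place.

196.5 m

Two edge vectors: A→B = (63, 361, -28.7), A→C = (-55, 210, -7.6).
Normal n = (A→B) × (A→C) = (3283.4, 2057.3, 33085).
So ∂z/∂x = −n_x/n_z = −0.09924 and ∂z/∂y = −n_y/n_z = −0.06218.
Intercept c from A: 179.1 + 31.56 + 1.49 = 212.15.
At (63, 151): z = −6.3 − 9.4 + 212.15 = 196.5 m.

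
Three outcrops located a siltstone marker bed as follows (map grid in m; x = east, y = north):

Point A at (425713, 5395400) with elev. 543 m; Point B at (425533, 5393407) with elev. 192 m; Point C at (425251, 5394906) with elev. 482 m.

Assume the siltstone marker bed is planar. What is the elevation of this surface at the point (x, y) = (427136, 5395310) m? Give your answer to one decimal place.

Let the plane be z = a·x + b·y + c.
Point B−Point A: −180a − 1993b = −351;  Point C−Point A: −462a − 494b = −61.
Solving gives a = −0.062296387, b = 0.181742775.
Then c = 543 − a·425713 − b·5395400 = −953511.58.
At (427136, 5395310): z = −26609.0 + 980558.6 − 953511.58 = 438.0 m.

438.0 m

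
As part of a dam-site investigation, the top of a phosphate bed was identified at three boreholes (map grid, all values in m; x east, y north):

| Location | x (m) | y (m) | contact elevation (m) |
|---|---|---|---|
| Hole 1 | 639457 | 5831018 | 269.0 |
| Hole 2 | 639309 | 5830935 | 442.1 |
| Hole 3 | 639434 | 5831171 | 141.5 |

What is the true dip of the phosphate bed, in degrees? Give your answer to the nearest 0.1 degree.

48.6°

Let the plane be z = a·x + b·y + c.
Hole 2−Hole 1: −148a − 83b = 173.1;  Hole 3−Hole 1: −23a + 153b = −127.5.
Solving gives a = −0.64765, b = −0.93069.
Gradient magnitude |∇z| = √(a² + b²) = √(0.41945 + 0.86619) = 1.13386.
True dip = arctan(1.13386) = 48.6°, dipping toward NE (azimuth ≈ 035°).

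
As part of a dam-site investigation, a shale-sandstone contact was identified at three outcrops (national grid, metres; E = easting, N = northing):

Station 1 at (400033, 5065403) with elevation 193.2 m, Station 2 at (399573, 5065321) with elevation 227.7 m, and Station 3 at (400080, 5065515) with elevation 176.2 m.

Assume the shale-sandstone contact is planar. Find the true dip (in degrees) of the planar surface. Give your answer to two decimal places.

7.97°

Let the plane be z = a·E + b·N + c.
Station 2−Station 1: −460a − 82b = 34.5;  Station 3−Station 1: 47a + 112b = −17.
Solving gives a = −0.05182, b = −0.13004.
Gradient magnitude |∇z| = √(a² + b²) = √(0.00269 + 0.01691) = 0.13998.
True dip = arctan(0.13998) = 7.97°, dipping toward NNE (azimuth ≈ 022°).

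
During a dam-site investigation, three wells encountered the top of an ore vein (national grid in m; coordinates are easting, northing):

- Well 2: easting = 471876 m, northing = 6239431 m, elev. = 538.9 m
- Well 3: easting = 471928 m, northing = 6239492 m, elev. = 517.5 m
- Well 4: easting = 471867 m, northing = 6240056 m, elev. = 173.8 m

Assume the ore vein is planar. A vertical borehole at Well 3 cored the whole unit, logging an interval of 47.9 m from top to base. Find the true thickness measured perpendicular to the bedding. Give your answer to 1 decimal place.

40.4 m

Two edge vectors: Well 2→Well 3 = (52, 61, -21.4), Well 2→Well 4 = (-9, 625, -365.1).
Normal n = (Well 2→Well 3) × (Well 2→Well 4) = (-8896.1, 19177.8, 33049).
So ∂z/∂easting = −n_x/n_z = 0.26918 and ∂z/∂northing = −n_y/n_z = −0.58028.
|∇z| = √(a²+b²) = 0.63968, so dip δ = arctan(0.63968) = 32.61°.
True thickness = vertical thickness × cos δ = 47.9 × cos 32.61° = 40.4 m.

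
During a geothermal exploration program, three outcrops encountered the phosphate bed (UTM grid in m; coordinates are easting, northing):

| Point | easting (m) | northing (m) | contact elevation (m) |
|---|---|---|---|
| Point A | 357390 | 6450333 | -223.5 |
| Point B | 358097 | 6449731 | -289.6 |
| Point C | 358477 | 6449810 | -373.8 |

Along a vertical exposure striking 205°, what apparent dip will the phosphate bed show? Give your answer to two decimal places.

10.90°

Let the plane be z = a·easting + b·northing + c.
Point B−Point A: 707a − 602b = −66.1;  Point C−Point A: 1087a − 523b = −150.3.
Solving gives a = −0.19644, b = −0.12091.
Unit vector along 205° is (sin 205°, cos 205°) = (-0.4226, -0.9063).
Slope in that direction = a·(-0.4226) + b·(-0.9063) = 0.19260.
Apparent dip = arctan|0.19260| = 10.90° (true dip is 13.0°, so apparent ≤ true as expected).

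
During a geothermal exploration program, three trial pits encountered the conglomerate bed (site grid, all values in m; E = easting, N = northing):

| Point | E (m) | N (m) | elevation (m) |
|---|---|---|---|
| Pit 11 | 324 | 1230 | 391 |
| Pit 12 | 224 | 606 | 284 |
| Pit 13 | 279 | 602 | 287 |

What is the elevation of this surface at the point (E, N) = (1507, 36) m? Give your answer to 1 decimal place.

Let the plane be z = a·E + b·N + c.
Pit 12−Pit 11: −100a − 624b = −107;  Pit 13−Pit 11: −45a − 628b = −104.
Solving gives a = 0.066244, b = 0.160858.
Then c = 391 − a·324 − b·1230 = 171.68.
At (1507, 36): z = 99.8 + 5.8 + 171.68 = 277.3 m.

277.3 m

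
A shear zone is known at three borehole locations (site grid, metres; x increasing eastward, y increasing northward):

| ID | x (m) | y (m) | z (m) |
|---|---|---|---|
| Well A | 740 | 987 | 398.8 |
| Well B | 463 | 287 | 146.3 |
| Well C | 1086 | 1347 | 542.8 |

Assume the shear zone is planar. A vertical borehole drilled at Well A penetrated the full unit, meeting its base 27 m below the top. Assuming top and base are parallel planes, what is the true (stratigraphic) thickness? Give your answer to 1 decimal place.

25.6 m

Two edge vectors: Well A→Well B = (-277, -700, -252.5), Well A→Well C = (346, 360, 144).
Normal n = (Well A→Well B) × (Well A→Well C) = (-9900, -47477, 142480).
So ∂z/∂x = −n_x/n_z = 0.06948 and ∂z/∂y = −n_y/n_z = 0.33322.
|∇z| = √(a²+b²) = 0.34039, so dip δ = arctan(0.34039) = 18.80°.
True thickness = vertical thickness × cos δ = 27 × cos 18.80° = 25.6 m.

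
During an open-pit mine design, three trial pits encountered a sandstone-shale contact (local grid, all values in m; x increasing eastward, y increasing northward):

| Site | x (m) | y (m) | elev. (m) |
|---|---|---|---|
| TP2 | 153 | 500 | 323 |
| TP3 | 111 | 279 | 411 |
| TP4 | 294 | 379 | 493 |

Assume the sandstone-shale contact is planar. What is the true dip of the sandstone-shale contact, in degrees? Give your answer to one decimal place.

Let the plane be z = a·x + b·y + c.
TP3−TP2: −42a − 221b = 88;  TP4−TP2: 141a − 121b = 170.
Solving gives a = 0.74282, b = −0.53936.
Gradient magnitude |∇z| = √(a² + b²) = √(0.55178 + 0.29091) = 0.91798.
True dip = arctan(0.91798) = 42.6°, dipping toward NW (azimuth ≈ 306°).

42.6°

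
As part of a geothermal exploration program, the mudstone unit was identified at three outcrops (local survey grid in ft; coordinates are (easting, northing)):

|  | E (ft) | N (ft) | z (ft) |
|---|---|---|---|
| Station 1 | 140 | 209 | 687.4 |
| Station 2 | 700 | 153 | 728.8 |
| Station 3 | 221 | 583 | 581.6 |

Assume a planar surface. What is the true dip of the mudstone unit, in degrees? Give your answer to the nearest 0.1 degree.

16.5°

Two edge vectors: Station 1→Station 2 = (560, -56, 41.4), Station 1→Station 3 = (81, 374, -105.8).
Normal n = (Station 1→Station 2) × (Station 1→Station 3) = (-9558.8, 62601.4, 213976).
So ∂z/∂E = −n_x/n_z = 0.04467 and ∂z/∂N = −n_y/n_z = −0.29256.
Gradient magnitude |∇z| = √(a² + b²) = √(0.00200 + 0.08559) = 0.29595.
True dip = arctan(0.29595) = 16.5°, dipping toward N (azimuth ≈ 351°).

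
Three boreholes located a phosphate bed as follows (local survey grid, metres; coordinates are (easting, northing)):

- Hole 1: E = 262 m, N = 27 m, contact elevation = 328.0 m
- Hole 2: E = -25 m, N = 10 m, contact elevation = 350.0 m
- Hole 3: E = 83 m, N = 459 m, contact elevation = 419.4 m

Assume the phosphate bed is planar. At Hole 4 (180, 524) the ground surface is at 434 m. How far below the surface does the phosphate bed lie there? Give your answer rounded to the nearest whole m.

Two edge vectors: Hole 1→Hole 2 = (-287, -17, 22), Hole 1→Hole 3 = (-179, 432, 91.4).
Normal n = (Hole 1→Hole 2) × (Hole 1→Hole 3) = (-11057.8, 22293.8, -127027).
So ∂z/∂E = −n_x/n_z = −0.08705 and ∂z/∂N = −n_y/n_z = 0.17550.
Intercept c from Hole 1: 328 + 22.81 − 4.74 = 346.07.
At (180, 524): z_contact = −15.7 + 92.0 + 346.07 = 422.4 m.
Depth below ground = 434 − 422.4 = 12 m.

12 m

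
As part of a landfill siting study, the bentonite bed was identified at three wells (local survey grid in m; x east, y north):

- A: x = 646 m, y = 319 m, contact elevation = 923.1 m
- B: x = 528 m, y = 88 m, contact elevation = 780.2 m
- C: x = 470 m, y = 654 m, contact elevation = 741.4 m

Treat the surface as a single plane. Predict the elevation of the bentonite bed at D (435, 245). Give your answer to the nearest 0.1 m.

Let the plane be z = a·x + b·y + c.
B−A: −118a − 231b = −142.9;  C−A: −176a + 335b = −181.7.
Solving gives a = 1.12045, b = 0.04626.
Then c = 923.1 − a·646 − b·319 = 184.53.
At (435, 245): z = 487.4 + 11.3 + 184.53 = 683.3 m.

683.3 m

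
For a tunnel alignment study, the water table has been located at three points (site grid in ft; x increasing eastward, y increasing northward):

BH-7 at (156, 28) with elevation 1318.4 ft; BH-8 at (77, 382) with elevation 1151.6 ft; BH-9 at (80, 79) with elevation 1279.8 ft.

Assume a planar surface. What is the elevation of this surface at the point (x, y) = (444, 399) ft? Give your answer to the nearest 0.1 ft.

Let the plane be z = a·x + b·y + c.
BH-8−BH-7: −79a + 354b = −166.8;  BH-9−BH-7: −76a + 51b = −38.6.
Solving gives a = 0.22547, b = −0.42087.
Then c = 1318.4 − a·156 − b·28 = 1295.01.
At (444, 399): z = 100.1 − 167.9 + 1295.01 = 1227.2 ft.

1227.2 ft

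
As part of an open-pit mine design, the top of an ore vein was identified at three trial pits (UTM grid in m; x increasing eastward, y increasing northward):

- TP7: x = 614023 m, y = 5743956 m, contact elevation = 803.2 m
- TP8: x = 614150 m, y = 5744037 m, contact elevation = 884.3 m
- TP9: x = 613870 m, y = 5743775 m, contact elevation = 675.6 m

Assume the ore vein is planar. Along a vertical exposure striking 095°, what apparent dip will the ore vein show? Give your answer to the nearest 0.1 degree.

Let the plane be z = a·x + b·y + c.
TP8−TP7: 127a + 81b = 81.1;  TP9−TP7: −153a − 181b = −127.6.
Solving gives a = 0.41000, b = 0.35840.
Unit vector along 095° is (sin 95°, cos 95°) = (0.9962, -0.0872).
Slope in that direction = a·(0.9962) + b·(-0.0872) = 0.37720.
Apparent dip = arctan|0.37720| = 20.7° (true dip is 28.6°, so apparent ≤ true as expected).

20.7°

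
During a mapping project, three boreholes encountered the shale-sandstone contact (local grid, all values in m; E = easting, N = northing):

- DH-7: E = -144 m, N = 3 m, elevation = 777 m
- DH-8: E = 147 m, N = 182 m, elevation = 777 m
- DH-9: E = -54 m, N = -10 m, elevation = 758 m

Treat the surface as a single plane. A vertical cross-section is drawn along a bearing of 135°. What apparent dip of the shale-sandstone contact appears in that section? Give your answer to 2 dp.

17.61°

Let the plane be z = a·E + b·N + c.
DH-8−DH-7: 291a + 179b = 0;  DH-9−DH-7: 90a − 13b = −19.
Solving gives a = −0.17096, b = 0.27794.
Unit vector along 135° is (sin 135°, cos 135°) = (0.7071, -0.7071).
Slope in that direction = a·(0.7071) + b·(-0.7071) = −0.31742.
Apparent dip = arctan|0.31742| = 17.61° (true dip is 18.1°, so apparent ≤ true as expected).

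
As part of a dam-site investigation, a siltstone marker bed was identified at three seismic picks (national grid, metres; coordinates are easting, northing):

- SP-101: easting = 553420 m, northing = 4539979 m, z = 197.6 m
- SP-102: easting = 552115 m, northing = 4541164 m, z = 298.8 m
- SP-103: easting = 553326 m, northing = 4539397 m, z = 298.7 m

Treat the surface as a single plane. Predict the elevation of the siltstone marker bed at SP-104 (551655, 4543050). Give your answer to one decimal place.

128.1 m

Let the plane be z = a·easting + b·northing + c.
SP-102−SP-101: −1305a + 1185b = 101.2;  SP-103−SP-101: −94a − 582b = 101.1.
Solving gives a = −0.205192215, b = −0.140570330.
Then c = 197.6 − a·553420 − b·4539979 = 751941.42.
At (551655, 4543050): z = −113195.3 − 638618.0 + 751941.42 = 128.1 m.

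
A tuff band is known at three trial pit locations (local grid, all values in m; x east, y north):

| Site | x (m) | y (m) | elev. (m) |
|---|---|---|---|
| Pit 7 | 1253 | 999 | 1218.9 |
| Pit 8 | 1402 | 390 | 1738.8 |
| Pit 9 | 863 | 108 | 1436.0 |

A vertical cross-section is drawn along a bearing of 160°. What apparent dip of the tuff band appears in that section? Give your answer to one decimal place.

Let the plane be z = a·x + b·y + c.
Pit 8−Pit 7: 149a − 609b = 519.9;  Pit 9−Pit 7: −390a − 891b = 217.1.
Solving gives a = 0.89399, b = −0.63497.
Unit vector along 160° is (sin 160°, cos 160°) = (0.3420, -0.9397).
Slope in that direction = a·(0.3420) + b·(-0.9397) = 0.90244.
Apparent dip = arctan|0.90244| = 42.1° (true dip is 47.6°, so apparent ≤ true as expected).

42.1°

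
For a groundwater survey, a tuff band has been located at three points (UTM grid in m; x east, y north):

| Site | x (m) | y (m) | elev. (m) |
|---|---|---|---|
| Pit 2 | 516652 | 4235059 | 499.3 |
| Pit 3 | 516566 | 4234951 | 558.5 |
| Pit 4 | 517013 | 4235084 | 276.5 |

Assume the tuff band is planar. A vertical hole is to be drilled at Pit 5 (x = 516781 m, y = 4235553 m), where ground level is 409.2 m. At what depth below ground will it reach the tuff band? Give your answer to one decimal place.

Let the plane be z = a·x + b·y + c.
Pit 3−Pit 2: −86a − 108b = 59.2;  Pit 4−Pit 2: 361a + 25b = −222.8.
Solving gives a = −0.613019165, b = −0.060003258.
Then c = 499.3 − a·516652 − b·4235059 = 571334.21.
At (516781, 4235553): z_contact = −316796.66 − 254146.98 + 571334.21 = 390.58 m.
Depth below ground = 409.2 − 390.58 = 18.6 m.

18.6 m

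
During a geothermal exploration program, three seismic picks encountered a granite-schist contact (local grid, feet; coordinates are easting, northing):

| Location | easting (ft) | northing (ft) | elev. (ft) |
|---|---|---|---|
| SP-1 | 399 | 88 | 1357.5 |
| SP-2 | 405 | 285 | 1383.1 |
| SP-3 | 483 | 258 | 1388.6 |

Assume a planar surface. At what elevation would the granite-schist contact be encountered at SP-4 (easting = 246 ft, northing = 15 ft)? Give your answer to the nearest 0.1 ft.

1330.8 ft

Two edge vectors: SP-1→SP-2 = (6, 197, 25.6), SP-1→SP-3 = (84, 170, 31.1).
Normal n = (SP-1→SP-2) × (SP-1→SP-3) = (1774.7, 1963.8, -15528).
So ∂z/∂easting = −n_x/n_z = 0.11429 and ∂z/∂northing = −n_y/n_z = 0.12647.
Intercept c from SP-1: 1357.5 − 45.60 − 11.13 = 1300.77.
At (246, 15): z = 28.1 + 1.9 + 1300.77 = 1330.8 ft.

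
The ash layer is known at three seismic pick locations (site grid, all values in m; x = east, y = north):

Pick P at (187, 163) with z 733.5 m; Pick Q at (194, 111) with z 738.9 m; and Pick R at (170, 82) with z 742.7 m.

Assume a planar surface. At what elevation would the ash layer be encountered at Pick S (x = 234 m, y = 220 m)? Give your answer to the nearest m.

726 m

Let the plane be z = a·x + b·y + c.
Pick Q−Pick P: 7a − 52b = 5.4;  Pick R−Pick P: −17a − 81b = 9.2.
Solving gives a = −0.02826, b = −0.10765.
Then c = 733.5 − a·187 − b·163 = 756.33.
At (234, 220): z = −6.6 − 23.7 + 756.33 = 726.0 m.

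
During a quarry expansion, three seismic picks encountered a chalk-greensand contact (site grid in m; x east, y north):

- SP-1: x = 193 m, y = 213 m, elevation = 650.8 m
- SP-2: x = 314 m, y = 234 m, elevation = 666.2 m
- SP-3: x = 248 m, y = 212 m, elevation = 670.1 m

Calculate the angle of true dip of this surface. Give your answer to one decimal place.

Let the plane be z = a·x + b·y + c.
SP-2−SP-1: 121a + 21b = 15.4;  SP-3−SP-1: 55a − 1b = 19.3.
Solving gives a = 0.32970, b = −1.16638.
Gradient magnitude |∇z| = √(a² + b²) = √(0.10870 + 1.36044) = 1.21208.
True dip = arctan(1.21208) = 50.5°, dipping toward NNW (azimuth ≈ 344°).

50.5°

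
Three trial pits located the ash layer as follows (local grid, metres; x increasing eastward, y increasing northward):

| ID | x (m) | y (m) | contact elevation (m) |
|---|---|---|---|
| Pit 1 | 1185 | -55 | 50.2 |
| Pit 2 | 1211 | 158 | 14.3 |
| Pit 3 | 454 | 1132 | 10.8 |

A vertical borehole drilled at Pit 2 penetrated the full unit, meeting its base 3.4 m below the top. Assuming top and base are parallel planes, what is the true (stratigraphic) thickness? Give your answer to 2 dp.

3.31 m

Let the plane be z = a·x + b·y + c.
Pit 2−Pit 1: 26a + 213b = −35.9;  Pit 3−Pit 1: −731a + 1187b = −39.4.
Solving gives a = −0.18343, b = −0.14615.
|∇z| = √(a²+b²) = 0.23453, so dip δ = arctan(0.23453) = 13.20°.
True thickness = vertical thickness × cos δ = 3.4 × cos 13.20° = 3.31 m.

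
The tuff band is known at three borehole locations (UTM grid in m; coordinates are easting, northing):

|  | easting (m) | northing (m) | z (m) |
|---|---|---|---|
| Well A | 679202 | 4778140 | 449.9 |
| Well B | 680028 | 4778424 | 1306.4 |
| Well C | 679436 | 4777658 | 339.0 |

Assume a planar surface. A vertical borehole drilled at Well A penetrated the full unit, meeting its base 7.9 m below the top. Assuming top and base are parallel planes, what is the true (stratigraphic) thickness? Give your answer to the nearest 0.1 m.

Two edge vectors: Well A→Well B = (826, 284, 856.5), Well A→Well C = (234, -482, -110.9).
Normal n = (Well A→Well B) × (Well A→Well C) = (381337.4, 292024.4, -464588).
So ∂z/∂easting = −n_x/n_z = 0.82081 and ∂z/∂northing = −n_y/n_z = 0.62857.
|∇z| = √(a²+b²) = 1.03384, so dip δ = arctan(1.03384) = 45.95°.
True thickness = vertical thickness × cos δ = 7.9 × cos 45.95° = 5.5 m.

5.5 m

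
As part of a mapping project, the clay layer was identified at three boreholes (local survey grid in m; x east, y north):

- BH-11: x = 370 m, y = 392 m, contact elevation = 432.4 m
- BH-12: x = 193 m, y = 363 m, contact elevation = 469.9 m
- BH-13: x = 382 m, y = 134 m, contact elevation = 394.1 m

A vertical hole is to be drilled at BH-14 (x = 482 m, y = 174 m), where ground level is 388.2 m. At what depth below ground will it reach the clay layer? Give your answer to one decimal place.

12.0 m

Let the plane be z = a·x + b·y + c.
BH-12−BH-11: −177a − 29b = 37.5;  BH-13−BH-11: 12a − 258b = −38.3.
Solving gives a = −0.23440, b = 0.13755.
Then c = 432.4 − a·370 − b·392 = 465.21.
At (482, 174): z_contact = −112.98 + 23.93 + 465.21 = 376.16 m.
Depth below ground = 388.2 − 376.16 = 12.0 m.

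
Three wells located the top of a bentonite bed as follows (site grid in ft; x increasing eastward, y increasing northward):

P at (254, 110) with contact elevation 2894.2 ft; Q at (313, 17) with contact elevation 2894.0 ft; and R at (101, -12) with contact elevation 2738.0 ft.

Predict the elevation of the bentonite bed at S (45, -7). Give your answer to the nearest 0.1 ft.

Two edge vectors: P→Q = (59, -93, -0.2), P→R = (-153, -122, -156.2).
Normal n = (P→Q) × (P→R) = (14502.2, 9246.4, -21427).
So ∂z/∂x = −n_x/n_z = 0.67682 and ∂z/∂y = −n_y/n_z = 0.43153.
Intercept c from P: 2894.2 − 171.91 − 47.47 = 2674.82.
At (45, -7): z = 30.5 − 3.0 + 2674.82 = 2702.3 ft.

2702.3 ft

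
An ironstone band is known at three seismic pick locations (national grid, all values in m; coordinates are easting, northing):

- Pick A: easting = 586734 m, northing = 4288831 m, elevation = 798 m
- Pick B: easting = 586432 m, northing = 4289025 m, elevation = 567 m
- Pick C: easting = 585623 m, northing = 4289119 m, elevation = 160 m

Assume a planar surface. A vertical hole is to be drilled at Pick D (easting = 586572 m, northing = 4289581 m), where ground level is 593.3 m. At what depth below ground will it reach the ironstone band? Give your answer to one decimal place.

240.6 m

Two edge vectors: Pick A→Pick B = (-302, 194, -231), Pick A→Pick C = (-1111, 288, -638).
Normal n = (Pick A→Pick B) × (Pick A→Pick C) = (-57244, 63965, 128558).
So ∂z/∂easting = −n_x/n_z = 0.445277618 and ∂z/∂northing = −n_y/n_z = −0.497557523.
Intercept c from Pick A: 798 − 261259.52 + 2133940.13 = 1873478.61.
At (586572, 4289581): z_contact = 261187.38 − 2134313.30 + 1873478.61 = 352.70 m.
Depth below ground = 593.3 − 352.70 = 240.6 m.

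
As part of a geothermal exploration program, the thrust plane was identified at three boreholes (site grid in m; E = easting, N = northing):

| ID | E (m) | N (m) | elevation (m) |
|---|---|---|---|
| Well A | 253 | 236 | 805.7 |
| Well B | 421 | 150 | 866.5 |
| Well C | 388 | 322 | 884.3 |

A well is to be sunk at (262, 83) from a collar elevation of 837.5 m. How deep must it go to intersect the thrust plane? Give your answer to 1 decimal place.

Let the plane be z = a·E + b·N + c.
Well B−Well A: 168a − 86b = 60.8;  Well C−Well A: 135a + 86b = 78.6.
Solving gives a = 0.46007, b = 0.19176.
Then c = 805.7 − a·253 − b·236 = 644.05.
At (262, 83): z_contact = 120.54 + 15.92 + 644.05 = 780.50 m.
Depth below ground = 837.5 − 780.50 = 57.0 m.

57.0 m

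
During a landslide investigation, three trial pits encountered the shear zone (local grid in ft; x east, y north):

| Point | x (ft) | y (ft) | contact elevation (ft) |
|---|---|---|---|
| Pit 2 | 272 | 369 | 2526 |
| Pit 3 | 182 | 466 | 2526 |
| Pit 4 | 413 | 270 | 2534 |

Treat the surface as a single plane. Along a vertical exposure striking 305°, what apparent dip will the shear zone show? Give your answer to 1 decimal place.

2.7°

Two edge vectors: Pit 2→Pit 3 = (-90, 97, 0), Pit 2→Pit 4 = (141, -99, 8).
Normal n = (Pit 2→Pit 3) × (Pit 2→Pit 4) = (776, 720, -4767).
So ∂z/∂x = −n_x/n_z = 0.16279 and ∂z/∂y = −n_y/n_z = 0.15104.
Unit vector along 305° is (sin 305°, cos 305°) = (-0.8192, 0.5736).
Slope in that direction = a·(-0.8192) + b·(0.5736) = −0.04671.
Apparent dip = arctan|0.04671| = 2.7° (true dip is 12.5°, so apparent ≤ true as expected).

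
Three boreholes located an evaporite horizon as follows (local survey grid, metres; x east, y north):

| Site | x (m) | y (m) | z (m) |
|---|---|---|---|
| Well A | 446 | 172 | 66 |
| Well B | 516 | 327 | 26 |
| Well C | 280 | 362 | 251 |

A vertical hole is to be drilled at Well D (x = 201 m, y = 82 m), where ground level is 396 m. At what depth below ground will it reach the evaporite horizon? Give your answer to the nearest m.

117 m

Two edge vectors: Well A→Well B = (70, 155, -40), Well A→Well C = (-166, 190, 185).
Normal n = (Well A→Well B) × (Well A→Well C) = (36275, -6310, 39030).
So ∂z/∂x = −n_x/n_z = −0.92941 and ∂z/∂y = −n_y/n_z = 0.16167.
Intercept c from Well A: 66 + 414.52 − 27.81 = 452.71.
At (201, 82): z_contact = −186.8 + 13.3 + 452.71 = 279.2 m.
Depth below ground = 396 − 279.2 = 117 m.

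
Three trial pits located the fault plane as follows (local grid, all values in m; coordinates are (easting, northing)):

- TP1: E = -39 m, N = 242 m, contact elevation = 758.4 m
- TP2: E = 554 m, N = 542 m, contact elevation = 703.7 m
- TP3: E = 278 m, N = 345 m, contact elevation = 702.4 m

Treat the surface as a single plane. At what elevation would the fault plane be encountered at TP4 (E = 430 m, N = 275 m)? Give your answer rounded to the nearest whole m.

Let the plane be z = a·E + b·N + c.
TP2−TP1: 593a + 300b = −54.7;  TP3−TP1: 317a + 103b = −56.
Solving gives a = −0.32821, b = 0.46642.
Then c = 758.4 − a·-39 − b·242 = 632.73.
At (430, 275): z = −141.1 + 128.3 + 632.73 = 619.9 m.

620 m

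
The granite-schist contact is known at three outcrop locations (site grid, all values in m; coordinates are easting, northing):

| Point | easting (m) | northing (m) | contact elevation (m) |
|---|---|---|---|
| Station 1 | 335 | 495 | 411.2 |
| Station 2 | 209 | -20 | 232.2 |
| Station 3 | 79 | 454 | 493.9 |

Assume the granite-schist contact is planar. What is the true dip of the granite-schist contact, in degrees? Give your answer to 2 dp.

Let the plane be z = a·easting + b·northing + c.
Station 2−Station 1: −126a − 515b = −179;  Station 3−Station 1: −256a − 41b = 82.7.
Solving gives a = −0.39416, b = 0.44401.
Gradient magnitude |∇z| = √(a² + b²) = √(0.15536 + 0.19714) = 0.59372.
True dip = arctan(0.59372) = 30.70°, dipping toward SE (azimuth ≈ 138°).

30.70°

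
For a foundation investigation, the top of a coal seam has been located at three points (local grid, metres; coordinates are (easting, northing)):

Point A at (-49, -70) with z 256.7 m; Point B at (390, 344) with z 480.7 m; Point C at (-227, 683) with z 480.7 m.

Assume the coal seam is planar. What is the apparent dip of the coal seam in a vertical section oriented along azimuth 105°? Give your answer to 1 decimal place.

5.3°

Let the plane be z = a·E + b·N + c.
Point B−Point A: 439a + 414b = 224;  Point C−Point A: −178a + 753b = 224.
Solving gives a = 0.18784, b = 0.34188.
Unit vector along 105° is (sin 105°, cos 105°) = (0.9659, -0.2588).
Slope in that direction = a·(0.9659) + b·(-0.2588) = 0.09295.
Apparent dip = arctan|0.09295| = 5.3° (true dip is 21.3°, so apparent ≤ true as expected).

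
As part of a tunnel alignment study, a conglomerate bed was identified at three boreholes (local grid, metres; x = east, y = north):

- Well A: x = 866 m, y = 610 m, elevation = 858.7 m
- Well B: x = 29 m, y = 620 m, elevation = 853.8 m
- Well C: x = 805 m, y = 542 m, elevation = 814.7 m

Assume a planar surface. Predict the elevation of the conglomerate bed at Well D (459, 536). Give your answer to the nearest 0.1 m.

Let the plane be z = a·x + b·y + c.
Well B−Well A: −837a + 10b = −4.9;  Well C−Well A: −61a − 68b = −44.
Solving gives a = 0.01344, b = 0.63500.
Then c = 858.7 − a·866 − b·610 = 459.71.
At (459, 536): z = 6.2 + 340.4 + 459.71 = 806.2 m.

806.2 m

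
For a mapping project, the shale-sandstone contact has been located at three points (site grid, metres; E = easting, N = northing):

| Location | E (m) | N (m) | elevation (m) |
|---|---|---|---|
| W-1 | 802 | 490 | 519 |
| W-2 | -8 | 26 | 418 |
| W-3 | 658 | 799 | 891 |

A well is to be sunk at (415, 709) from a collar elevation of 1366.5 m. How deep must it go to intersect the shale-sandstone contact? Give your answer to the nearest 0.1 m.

456.8 m

Let the plane be z = a·E + b·N + c.
W-2−W-1: −810a − 464b = −101;  W-3−W-1: −144a + 309b = 372.
Solving gives a = −0.44590, b = 0.99608.
Then c = 519 − a·802 − b·490 = 388.53.
At (415, 709): z_contact = −185.05 + 706.22 + 388.53 = 909.71 m.
Depth below ground = 1366.5 − 909.71 = 456.8 m.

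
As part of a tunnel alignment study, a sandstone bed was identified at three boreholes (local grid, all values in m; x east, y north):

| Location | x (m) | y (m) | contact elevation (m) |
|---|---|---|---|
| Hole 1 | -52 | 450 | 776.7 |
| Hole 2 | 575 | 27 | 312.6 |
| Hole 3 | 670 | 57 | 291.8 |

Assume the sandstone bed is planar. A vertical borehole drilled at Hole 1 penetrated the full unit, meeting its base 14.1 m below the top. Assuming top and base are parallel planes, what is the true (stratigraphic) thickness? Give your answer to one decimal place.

11.8 m

Two edge vectors: Hole 1→Hole 2 = (627, -423, -464.1), Hole 1→Hole 3 = (722, -393, -484.9).
Normal n = (Hole 1→Hole 2) × (Hole 1→Hole 3) = (22721.4, -31047.9, 58995).
So ∂z/∂x = −n_x/n_z = −0.38514 and ∂z/∂y = −n_y/n_z = 0.52628.
|∇z| = √(a²+b²) = 0.65215, so dip δ = arctan(0.65215) = 33.11°.
True thickness = vertical thickness × cos δ = 14.1 × cos 33.11° = 11.8 m.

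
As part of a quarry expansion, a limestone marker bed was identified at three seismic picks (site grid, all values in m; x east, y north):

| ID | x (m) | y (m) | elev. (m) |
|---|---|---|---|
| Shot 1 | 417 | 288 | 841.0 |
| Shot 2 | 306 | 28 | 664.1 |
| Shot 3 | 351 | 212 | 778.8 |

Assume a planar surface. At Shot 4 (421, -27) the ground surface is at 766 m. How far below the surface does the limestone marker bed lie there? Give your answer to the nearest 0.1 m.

Two edge vectors: Shot 1→Shot 2 = (-111, -260, -176.9), Shot 1→Shot 3 = (-66, -76, -62.2).
Normal n = (Shot 1→Shot 2) × (Shot 1→Shot 3) = (2727.6, 4771.2, -8724).
So ∂z/∂x = −n_x/n_z = 0.31265 and ∂z/∂y = −n_y/n_z = 0.54691.
Intercept c from Shot 1: 841 − 130.38 − 157.51 = 553.11.
At (421, -27): z_contact = 131.63 − 14.77 + 553.11 = 669.98 m.
Depth below ground = 766 − 669.98 = 96.0 m.

96.0 m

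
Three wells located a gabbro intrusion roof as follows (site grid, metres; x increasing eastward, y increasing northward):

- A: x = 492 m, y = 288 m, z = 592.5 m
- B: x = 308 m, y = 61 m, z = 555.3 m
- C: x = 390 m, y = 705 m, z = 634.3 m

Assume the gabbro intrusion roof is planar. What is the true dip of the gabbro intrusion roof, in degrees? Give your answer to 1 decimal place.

7.4°

Two edge vectors: A→B = (-184, -227, -37.2), A→C = (-102, 417, 41.8).
Normal n = (A→B) × (A→C) = (6023.8, 11485.6, -99882).
So ∂z/∂x = −n_x/n_z = 0.06031 and ∂z/∂y = −n_y/n_z = 0.11499.
Gradient magnitude |∇z| = √(a² + b²) = √(0.00364 + 0.01322) = 0.12985.
True dip = arctan(0.12985) = 7.4°, dipping toward SSW (azimuth ≈ 208°).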